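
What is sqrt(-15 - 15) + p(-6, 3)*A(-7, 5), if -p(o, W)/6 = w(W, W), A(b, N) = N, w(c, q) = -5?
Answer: 150 + I*sqrt(30) ≈ 150.0 + 5.4772*I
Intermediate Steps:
p(o, W) = 30 (p(o, W) = -6*(-5) = 30)
sqrt(-15 - 15) + p(-6, 3)*A(-7, 5) = sqrt(-15 - 15) + 30*5 = sqrt(-30) + 150 = I*sqrt(30) + 150 = 150 + I*sqrt(30)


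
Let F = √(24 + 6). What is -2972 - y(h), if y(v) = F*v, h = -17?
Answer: -2972 + 17*√30 ≈ -2878.9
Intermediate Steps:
F = √30 ≈ 5.4772
y(v) = v*√30 (y(v) = √30*v = v*√30)
-2972 - y(h) = -2972 - (-17)*√30 = -2972 + 17*√30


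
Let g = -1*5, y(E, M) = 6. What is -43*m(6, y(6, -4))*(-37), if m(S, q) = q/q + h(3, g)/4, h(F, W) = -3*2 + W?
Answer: -11137/4 ≈ -2784.3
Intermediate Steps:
g = -5
h(F, W) = -6 + W
m(S, q) = -7/4 (m(S, q) = q/q + (-6 - 5)/4 = 1 - 11*¼ = 1 - 11/4 = -7/4)
-43*m(6, y(6, -4))*(-37) = -43*(-7/4)*(-37) = (301/4)*(-37) = -11137/4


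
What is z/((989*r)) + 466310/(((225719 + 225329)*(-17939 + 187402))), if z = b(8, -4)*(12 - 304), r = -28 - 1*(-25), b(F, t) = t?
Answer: -79853133109/202849244556 ≈ -0.39366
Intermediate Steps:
r = -3 (r = -28 + 25 = -3)
z = 1168 (z = -4*(12 - 304) = -4*(-292) = 1168)
z/((989*r)) + 466310/(((225719 + 225329)*(-17939 + 187402))) = 1168/((989*(-3))) + 466310/(((225719 + 225329)*(-17939 + 187402))) = 1168/(-2967) + 466310/((451048*169463)) = 1168*(-1/2967) + 466310/76435947224 = -1168/2967 + 466310*(1/76435947224) = -1168/2967 + 17935/2939844124 = -79853133109/202849244556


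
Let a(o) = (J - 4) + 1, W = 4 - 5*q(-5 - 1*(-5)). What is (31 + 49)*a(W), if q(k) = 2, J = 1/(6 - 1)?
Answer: -224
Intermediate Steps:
J = 1/5 ≈ 0.20000
W = -6 (W = 4 - 5*2 = 4 - 10 = -6)
a(o) = -14/5 (a(o) = (1/5 - 4) + 1 = -19/5 + 1 = -14/5)
(31 + 49)*a(W) = (31 + 49)*(-14/5) = 80*(-14/5) = -224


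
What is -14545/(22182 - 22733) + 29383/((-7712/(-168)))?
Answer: 354012073/531164 ≈ 666.48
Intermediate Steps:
-14545/(22182 - 22733) + 29383/((-7712/(-168))) = -14545/(-551) + 29383/((-7712*(-1/168))) = -14545*(-1/551) + 29383/(964/21) = 14545/551 + 29383*(21/964) = 14545/551 + 617043/964 = 354012073/531164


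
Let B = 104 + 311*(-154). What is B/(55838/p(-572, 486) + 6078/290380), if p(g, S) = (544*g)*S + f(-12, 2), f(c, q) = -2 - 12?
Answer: -524656403752913100/225736872799 ≈ -2.3242e+6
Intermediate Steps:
f(c, q) = -14
p(g, S) = -14 + 544*S*g (p(g, S) = (544*g)*S - 14 = 544*S*g - 14 = -14 + 544*S*g)
B = -47790 (B = 104 - 47894 = -47790)
B/(55838/p(-572, 486) + 6078/290380) = -47790/(55838/(-14 + 544*486*(-572)) + 6078/290380) = -47790/(55838/(-14 - 151227648) + 6078*(1/290380)) = -47790/(55838/(-151227662) + 3039/145190) = -47790/(55838*(-1/151227662) + 3039/145190) = -47790/(-27919/75613831 + 3039/145190) = -47790/225736872799/10978372122890 = -47790*10978372122890/225736872799 = -524656403752913100/225736872799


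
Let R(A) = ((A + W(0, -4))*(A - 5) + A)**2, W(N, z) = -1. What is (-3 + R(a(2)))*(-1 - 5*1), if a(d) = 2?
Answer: 12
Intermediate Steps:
R(A) = (A + (-1 + A)*(-5 + A))**2 (R(A) = ((A - 1)*(A - 5) + A)**2 = ((-1 + A)*(-5 + A) + A)**2 = (A + (-1 + A)*(-5 + A))**2)
(-3 + R(a(2)))*(-1 - 5*1) = (-3 + (5 + 2**2 - 5*2)**2)*(-1 - 5*1) = (-3 + (5 + 4 - 10)**2)*(-1 - 5) = (-3 + (-1)**2)*(-6) = (-3 + 1)*(-6) = -2*(-6) = 12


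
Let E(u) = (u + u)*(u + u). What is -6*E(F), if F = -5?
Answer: -600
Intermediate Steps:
E(u) = 4*u**2 (E(u) = (2*u)*(2*u) = 4*u**2)
-6*E(F) = -24*(-5)**2 = -24*25 = -6*100 = -600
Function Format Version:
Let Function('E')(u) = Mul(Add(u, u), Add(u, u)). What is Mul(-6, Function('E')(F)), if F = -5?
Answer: -600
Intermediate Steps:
Function('E')(u) = Mul(4, Pow(u, 2)) (Function('E')(u) = Mul(Mul(2, u), Mul(2, u)) = Mul(4, Pow(u, 2)))
Mul(-6, Function('E')(F)) = Mul(-6, Mul(4, Pow(-5, 2))) = Mul(-6, Mul(4, 25)) = Mul(-6, 100) = -600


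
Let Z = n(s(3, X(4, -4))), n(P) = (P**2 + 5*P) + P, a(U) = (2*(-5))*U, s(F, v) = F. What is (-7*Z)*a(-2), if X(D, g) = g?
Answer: -3780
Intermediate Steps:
a(U) = -10*U
n(P) = P**2 + 6*P
Z = 27 (Z = 3*(6 + 3) = 3*9 = 27)
(-7*Z)*a(-2) = (-7*27)*(-10*(-2)) = -189*20 = -3780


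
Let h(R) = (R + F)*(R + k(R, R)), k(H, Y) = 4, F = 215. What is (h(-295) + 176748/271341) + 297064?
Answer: 28974212684/90447 ≈ 3.2034e+5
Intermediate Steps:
h(R) = (4 + R)*(215 + R) (h(R) = (R + 215)*(R + 4) = (215 + R)*(4 + R) = (4 + R)*(215 + R))
(h(-295) + 176748/271341) + 297064 = ((860 + (-295)**2 + 219*(-295)) + 176748/271341) + 297064 = ((860 + 87025 - 64605) + 176748*(1/271341)) + 297064 = (23280 + 58916/90447) + 297064 = 2105665076/90447 + 297064 = 28974212684/90447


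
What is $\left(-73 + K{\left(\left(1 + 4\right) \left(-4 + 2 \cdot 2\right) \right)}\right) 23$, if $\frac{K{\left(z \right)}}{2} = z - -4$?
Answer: $-1495$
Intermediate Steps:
$K{\left(z \right)} = 8 + 2 z$ ($K{\left(z \right)} = 2 \left(z - -4\right) = 2 \left(z + 4\right) = 2 \left(4 + z\right) = 8 + 2 z$)
$\left(-73 + K{\left(\left(1 + 4\right) \left(-4 + 2 \cdot 2\right) \right)}\right) 23 = \left(-73 + \left(8 + 2 \left(1 + 4\right) \left(-4 + 2 \cdot 2\right)\right)\right) 23 = \left(-73 + \left(8 + 2 \cdot 5 \left(-4 + 4\right)\right)\right) 23 = \left(-73 + \left(8 + 2 \cdot 5 \cdot 0\right)\right) 23 = \left(-73 + \left(8 + 2 \cdot 0\right)\right) 23 = \left(-73 + \left(8 + 0\right)\right) 23 = \left(-73 + 8\right) 23 = \left(-65\right) 23 = -1495$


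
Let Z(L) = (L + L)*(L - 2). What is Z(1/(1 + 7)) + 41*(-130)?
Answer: -170575/32 ≈ -5330.5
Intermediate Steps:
Z(L) = 2*L*(-2 + L) (Z(L) = (2*L)*(-2 + L) = 2*L*(-2 + L))
Z(1/(1 + 7)) + 41*(-130) = 2*(-2 + 1/(1 + 7))/(1 + 7) + 41*(-130) = 2*(-2 + 1/8)/8 - 5330 = 2*(⅛)*(-2 + ⅛) - 5330 = 2*(⅛)*(-15/8) - 5330 = -15/32 - 5330 = -170575/32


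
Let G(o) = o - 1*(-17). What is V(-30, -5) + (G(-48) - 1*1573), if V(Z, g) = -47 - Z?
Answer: -1621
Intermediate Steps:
G(o) = 17 + o (G(o) = o + 17 = 17 + o)
V(-30, -5) + (G(-48) - 1*1573) = (-47 - 1*(-30)) + ((17 - 48) - 1*1573) = (-47 + 30) + (-31 - 1573) = -17 - 1604 = -1621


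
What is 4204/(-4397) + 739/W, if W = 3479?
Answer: -11376333/15297163 ≈ -0.74369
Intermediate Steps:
4204/(-4397) + 739/W = 4204/(-4397) + 739/3479 = 4204*(-1/4397) + 739*(1/3479) = -4204/4397 + 739/3479 = -11376333/15297163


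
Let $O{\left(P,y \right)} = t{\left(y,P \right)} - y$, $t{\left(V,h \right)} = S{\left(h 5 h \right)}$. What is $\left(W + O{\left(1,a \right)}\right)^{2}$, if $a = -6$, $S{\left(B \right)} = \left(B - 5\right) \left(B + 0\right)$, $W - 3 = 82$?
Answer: $8281$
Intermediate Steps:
$W = 85$ ($W = 3 + 82 = 85$)
$S{\left(B \right)} = B \left(-5 + B\right)$ ($S{\left(B \right)} = \left(-5 + B\right) B = B \left(-5 + B\right)$)
$t{\left(V,h \right)} = 5 h^{2} \left(-5 + 5 h^{2}\right)$ ($t{\left(V,h \right)} = h 5 h \left(-5 + h 5 h\right) = 5 h h \left(-5 + 5 h h\right) = 5 h^{2} \left(-5 + 5 h^{2}\right)$)
$O{\left(P,y \right)} = - y + 25 P^{2} \left(-1 + P^{2}\right)$ ($O{\left(P,y \right)} = 25 P^{2} \left(-1 + P^{2}\right) - y = - y + 25 P^{2} \left(-1 + P^{2}\right)$)
$\left(W + O{\left(1,a \right)}\right)^{2} = \left(85 + \left(\left(-1\right) \left(-6\right) + 25 \cdot 1^{2} \left(-1 + 1^{2}\right)\right)\right)^{2} = \left(85 + \left(6 + 25 \cdot 1 \left(-1 + 1\right)\right)\right)^{2} = \left(85 + \left(6 + 25 \cdot 1 \cdot 0\right)\right)^{2} = \left(85 + \left(6 + 0\right)\right)^{2} = \left(85 + 6\right)^{2} = 91^{2} = 8281$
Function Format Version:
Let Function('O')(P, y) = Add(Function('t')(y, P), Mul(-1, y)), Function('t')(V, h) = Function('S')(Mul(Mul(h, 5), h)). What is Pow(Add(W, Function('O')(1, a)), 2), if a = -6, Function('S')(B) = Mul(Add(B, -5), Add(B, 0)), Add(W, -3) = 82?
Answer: 8281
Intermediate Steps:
W = 85 (W = Add(3, 82) = 85)
Function('S')(B) = Mul(B, Add(-5, B)) (Function('S')(B) = Mul(Add(-5, B), B) = Mul(B, Add(-5, B)))
Function('t')(V, h) = Mul(5, Pow(h, 2), Add(-5, Mul(5, Pow(h, 2)))) (Function('t')(V, h) = Mul(Mul(Mul(h, 5), h), Add(-5, Mul(Mul(h, 5), h))) = Mul(Mul(Mul(5, h), h), Add(-5, Mul(Mul(5, h), h))) = Mul(Mul(5, Pow(h, 2)), Add(-5, Mul(5, Pow(h, 2)))) = Mul(5, Pow(h, 2), Add(-5, Mul(5, Pow(h, 2)))))
Function('O')(P, y) = Add(Mul(-1, y), Mul(25, Pow(P, 2), Add(-1, Pow(P, 2)))) (Function('O')(P, y) = Add(Mul(25, Pow(P, 2), Add(-1, Pow(P, 2))), Mul(-1, y)) = Add(Mul(-1, y), Mul(25, Pow(P, 2), Add(-1, Pow(P, 2)))))
Pow(Add(W, Function('O')(1, a)), 2) = Pow(Add(85, Add(Mul(-1, -6), Mul(25, Pow(1, 2), Add(-1, Pow(1, 2))))), 2) = Pow(Add(85, Add(6, Mul(25, 1, Add(-1, 1)))), 2) = Pow(Add(85, Add(6, Mul(25, 1, 0))), 2) = Pow(Add(85, Add(6, 0)), 2) = Pow(Add(85, 6), 2) = Pow(91, 2) = 8281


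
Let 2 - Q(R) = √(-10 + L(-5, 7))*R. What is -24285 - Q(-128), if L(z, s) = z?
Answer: -24287 - 128*I*√15 ≈ -24287.0 - 495.74*I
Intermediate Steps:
Q(R) = 2 - I*R*√15 (Q(R) = 2 - √(-10 - 5)*R = 2 - √(-15)*R = 2 - I*√15*R = 2 - I*R*√15)
-24285 - Q(-128) = -24285 - (2 - 1*I*(-128)*√15) = -24285 - (2 + 128*I*√15) = -24285 + (-2 - 128*I*√15) = -24287 - 128*I*√15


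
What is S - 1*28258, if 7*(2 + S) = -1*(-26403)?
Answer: -171417/7 ≈ -24488.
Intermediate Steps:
S = 26389/7 (S = -2 + (-1*(-26403))/7 = -2 + (1/7)*26403 = -2 + 26403/7 = 26389/7 ≈ 3769.9)
S - 1*28258 = 26389/7 - 1*28258 = 26389/7 - 28258 = -171417/7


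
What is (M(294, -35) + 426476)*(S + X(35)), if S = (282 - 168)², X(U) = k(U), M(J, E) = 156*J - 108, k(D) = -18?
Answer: 6128626896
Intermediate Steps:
M(J, E) = -108 + 156*J
X(U) = -18
S = 12996 (S = 114² = 12996)
(M(294, -35) + 426476)*(S + X(35)) = ((-108 + 156*294) + 426476)*(12996 - 18) = ((-108 + 45864) + 426476)*12978 = (45756 + 426476)*12978 = 472232*12978 = 6128626896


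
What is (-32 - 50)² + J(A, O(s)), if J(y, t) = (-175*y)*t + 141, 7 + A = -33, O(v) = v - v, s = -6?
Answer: 6865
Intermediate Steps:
O(v) = 0
A = -40 (A = -7 - 33 = -40)
J(y, t) = 141 - 175*t*y (J(y, t) = -175*t*y + 141 = 141 - 175*t*y)
(-32 - 50)² + J(A, O(s)) = (-32 - 50)² + (141 - 175*0*(-40)) = (-82)² + (141 + 0) = 6724 + 141 = 6865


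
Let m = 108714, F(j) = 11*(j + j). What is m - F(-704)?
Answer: 124202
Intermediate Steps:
F(j) = 22*j (F(j) = 11*(2*j) = 22*j)
m - F(-704) = 108714 - 22*(-704) = 108714 - 1*(-15488) = 108714 + 15488 = 124202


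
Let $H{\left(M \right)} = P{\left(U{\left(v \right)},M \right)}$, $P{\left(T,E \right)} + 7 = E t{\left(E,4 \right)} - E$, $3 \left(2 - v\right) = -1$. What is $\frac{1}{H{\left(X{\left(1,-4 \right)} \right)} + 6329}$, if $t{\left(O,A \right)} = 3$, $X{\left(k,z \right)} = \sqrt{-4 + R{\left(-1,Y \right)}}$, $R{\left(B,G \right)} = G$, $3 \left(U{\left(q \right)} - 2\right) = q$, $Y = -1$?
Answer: $\frac{3161}{19983852} - \frac{i \sqrt{5}}{19983852} \approx 0.00015818 - 1.1189 \cdot 10^{-7} i$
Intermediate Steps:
$v = \frac{7}{3}$ ($v = 2 - - \frac{1}{3} = 2 + \frac{1}{3} = \frac{7}{3} \approx 2.3333$)
$U{\left(q \right)} = 2 + \frac{q}{3}$
$X{\left(k,z \right)} = i \sqrt{5}$ ($X{\left(k,z \right)} = \sqrt{-4 - 1} = \sqrt{-5} = i \sqrt{5}$)
$P{\left(T,E \right)} = -7 + 2 E$ ($P{\left(T,E \right)} = -7 - \left(E - E 3\right) = -7 + \left(3 E - E\right) = -7 + 2 E$)
$H{\left(M \right)} = -7 + 2 M$
$\frac{1}{H{\left(X{\left(1,-4 \right)} \right)} + 6329} = \frac{1}{\left(-7 + 2 i \sqrt{5}\right) + 6329} = \frac{1}{6322 + 2 i \sqrt{5}}$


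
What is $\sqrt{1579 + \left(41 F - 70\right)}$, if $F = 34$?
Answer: $\sqrt{2903} \approx 53.88$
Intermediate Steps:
$\sqrt{1579 + \left(41 F - 70\right)} = \sqrt{1579 + \left(41 \cdot 34 - 70\right)} = \sqrt{1579 + \left(1394 - 70\right)} = \sqrt{1579 + 1324} = \sqrt{2903}$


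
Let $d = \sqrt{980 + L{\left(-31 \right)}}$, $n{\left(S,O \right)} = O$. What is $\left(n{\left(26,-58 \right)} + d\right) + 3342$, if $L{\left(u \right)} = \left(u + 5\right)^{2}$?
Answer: $3284 + 6 \sqrt{46} \approx 3324.7$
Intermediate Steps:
$L{\left(u \right)} = \left(5 + u\right)^{2}$
$d = 6 \sqrt{46}$ ($d = \sqrt{980 + \left(5 - 31\right)^{2}} = \sqrt{980 + \left(-26\right)^{2}} = \sqrt{980 + 676} = \sqrt{1656} = 6 \sqrt{46} \approx 40.694$)
$\left(n{\left(26,-58 \right)} + d\right) + 3342 = \left(-58 + 6 \sqrt{46}\right) + 3342 = 3284 + 6 \sqrt{46}$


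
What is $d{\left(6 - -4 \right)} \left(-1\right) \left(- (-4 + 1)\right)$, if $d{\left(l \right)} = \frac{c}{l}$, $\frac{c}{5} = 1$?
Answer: $- \frac{3}{2} \approx -1.5$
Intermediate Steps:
$c = 5$ ($c = 5 \cdot 1 = 5$)
$d{\left(l \right)} = \frac{5}{l}$
$d{\left(6 - -4 \right)} \left(-1\right) \left(- (-4 + 1)\right) = \frac{5}{6 - -4} \left(-1\right) \left(- (-4 + 1)\right) = \frac{5}{6 + 4} \left(-1\right) \left(\left(-1\right) \left(-3\right)\right) = \frac{5}{10} \left(-1\right) 3 = 5 \cdot \frac{1}{10} \left(-1\right) 3 = \frac{1}{2} \left(-1\right) 3 = \left(- \frac{1}{2}\right) 3 = - \frac{3}{2}$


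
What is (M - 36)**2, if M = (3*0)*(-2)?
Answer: 1296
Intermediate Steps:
M = 0 (M = 0*(-2) = 0)
(M - 36)**2 = (0 - 36)**2 = (-36)**2 = 1296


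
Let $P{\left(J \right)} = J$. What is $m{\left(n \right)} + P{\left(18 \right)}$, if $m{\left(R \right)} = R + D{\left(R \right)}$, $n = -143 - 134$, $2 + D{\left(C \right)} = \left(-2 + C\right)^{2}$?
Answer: $77580$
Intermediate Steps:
$D{\left(C \right)} = -2 + \left(-2 + C\right)^{2}$
$n = -277$
$m{\left(R \right)} = -2 + R + \left(-2 + R\right)^{2}$ ($m{\left(R \right)} = R + \left(-2 + \left(-2 + R\right)^{2}\right) = -2 + R + \left(-2 + R\right)^{2}$)
$m{\left(n \right)} + P{\left(18 \right)} = \left(-2 - 277 + \left(-2 - 277\right)^{2}\right) + 18 = \left(-2 - 277 + \left(-279\right)^{2}\right) + 18 = \left(-2 - 277 + 77841\right) + 18 = 77562 + 18 = 77580$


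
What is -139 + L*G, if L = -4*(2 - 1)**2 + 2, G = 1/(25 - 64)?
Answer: -5419/39 ≈ -138.95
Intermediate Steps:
G = -1/39 (G = 1/(-39) = -1/39 ≈ -0.025641)
L = -2 (L = -4*1**2 + 2 = -4*1 + 2 = -4 + 2 = -2)
-139 + L*G = -139 - 2*(-1/39) = -139 + 2/39 = -5419/39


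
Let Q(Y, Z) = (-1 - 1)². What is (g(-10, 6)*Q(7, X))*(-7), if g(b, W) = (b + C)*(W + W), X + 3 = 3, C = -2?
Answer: 4032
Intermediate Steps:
X = 0 (X = -3 + 3 = 0)
Q(Y, Z) = 4 (Q(Y, Z) = (-2)² = 4)
g(b, W) = 2*W*(-2 + b) (g(b, W) = (b - 2)*(W + W) = (-2 + b)*(2*W) = 2*W*(-2 + b))
(g(-10, 6)*Q(7, X))*(-7) = ((2*6*(-2 - 10))*4)*(-7) = ((2*6*(-12))*4)*(-7) = -144*4*(-7) = -576*(-7) = 4032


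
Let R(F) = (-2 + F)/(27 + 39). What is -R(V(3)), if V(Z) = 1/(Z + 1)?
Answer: 7/264 ≈ 0.026515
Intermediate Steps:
V(Z) = 1/(1 + Z)
R(F) = -1/33 + F/66 (R(F) = (-2 + F)/66 = (-2 + F)*(1/66) = -1/33 + F/66)
-R(V(3)) = -(-1/33 + 1/(66*(1 + 3))) = -(-1/33 + (1/66)/4) = -(-1/33 + (1/66)*(¼)) = -(-1/33 + 1/264) = -1*(-7/264) = 7/264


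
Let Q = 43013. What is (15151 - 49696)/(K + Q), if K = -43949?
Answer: 11515/312 ≈ 36.907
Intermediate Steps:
(15151 - 49696)/(K + Q) = (15151 - 49696)/(-43949 + 43013) = -34545/(-936) = -34545*(-1/936) = 11515/312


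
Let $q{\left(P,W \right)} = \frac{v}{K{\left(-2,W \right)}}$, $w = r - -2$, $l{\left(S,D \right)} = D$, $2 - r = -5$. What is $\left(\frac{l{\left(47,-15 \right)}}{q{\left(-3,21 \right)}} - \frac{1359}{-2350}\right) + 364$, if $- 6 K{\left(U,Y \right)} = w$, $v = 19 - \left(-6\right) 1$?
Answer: $\frac{429437}{1175} \approx 365.48$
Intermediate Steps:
$r = 7$ ($r = 2 - -5 = 2 + 5 = 7$)
$w = 9$ ($w = 7 - -2 = 7 + 2 = 9$)
$v = 25$ ($v = 19 - -6 = 19 + 6 = 25$)
$K{\left(U,Y \right)} = - \frac{3}{2}$ ($K{\left(U,Y \right)} = \left(- \frac{1}{6}\right) 9 = - \frac{3}{2}$)
$q{\left(P,W \right)} = - \frac{50}{3}$ ($q{\left(P,W \right)} = \frac{25}{- \frac{3}{2}} = 25 \left(- \frac{2}{3}\right) = - \frac{50}{3}$)
$\left(\frac{l{\left(47,-15 \right)}}{q{\left(-3,21 \right)}} - \frac{1359}{-2350}\right) + 364 = \left(- \frac{15}{- \frac{50}{3}} - \frac{1359}{-2350}\right) + 364 = \left(\left(-15\right) \left(- \frac{3}{50}\right) - - \frac{1359}{2350}\right) + 364 = \left(\frac{9}{10} + \frac{1359}{2350}\right) + 364 = \frac{1737}{1175} + 364 = \frac{429437}{1175}$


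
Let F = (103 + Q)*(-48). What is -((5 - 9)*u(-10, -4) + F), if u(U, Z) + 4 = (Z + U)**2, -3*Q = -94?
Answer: 7216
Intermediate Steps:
Q = 94/3 (Q = -1/3*(-94) = 94/3 ≈ 31.333)
u(U, Z) = -4 + (U + Z)**2 (u(U, Z) = -4 + (Z + U)**2 = -4 + (U + Z)**2)
F = -6448 (F = (103 + 94/3)*(-48) = (403/3)*(-48) = -6448)
-((5 - 9)*u(-10, -4) + F) = -((5 - 9)*(-4 + (-10 - 4)**2) - 6448) = -(-4*(-4 + (-14)**2) - 6448) = -(-4*(-4 + 196) - 6448) = -(-4*192 - 6448) = -(-768 - 6448) = -1*(-7216) = 7216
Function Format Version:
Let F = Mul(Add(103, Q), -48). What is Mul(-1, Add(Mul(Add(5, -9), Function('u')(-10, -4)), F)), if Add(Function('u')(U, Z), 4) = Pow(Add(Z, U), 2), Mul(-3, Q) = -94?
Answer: 7216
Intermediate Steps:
Q = Rational(94, 3) (Q = Mul(Rational(-1, 3), -94) = Rational(94, 3) ≈ 31.333)
Function('u')(U, Z) = Add(-4, Pow(Add(U, Z), 2)) (Function('u')(U, Z) = Add(-4, Pow(Add(Z, U), 2)) = Add(-4, Pow(Add(U, Z), 2)))
F = -6448 (F = Mul(Add(103, Rational(94, 3)), -48) = Mul(Rational(403, 3), -48) = -6448)
Mul(-1, Add(Mul(Add(5, -9), Function('u')(-10, -4)), F)) = Mul(-1, Add(Mul(Add(5, -9), Add(-4, Pow(Add(-10, -4), 2))), -6448)) = Mul(-1, Add(Mul(-4, Add(-4, Pow(-14, 2))), -6448)) = Mul(-1, Add(Mul(-4, Add(-4, 196)), -6448)) = Mul(-1, Add(Mul(-4, 192), -6448)) = Mul(-1, Add(-768, -6448)) = Mul(-1, -7216) = 7216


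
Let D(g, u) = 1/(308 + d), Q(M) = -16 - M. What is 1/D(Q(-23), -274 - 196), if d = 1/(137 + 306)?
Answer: 136445/443 ≈ 308.00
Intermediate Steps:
d = 1/443 ≈ 0.0022573
D(g, u) = 443/136445 (D(g, u) = 1/(308 + 1/443) = 1/(136445/443) = 443/136445)
1/D(Q(-23), -274 - 196) = 1/(443/136445) = 136445/443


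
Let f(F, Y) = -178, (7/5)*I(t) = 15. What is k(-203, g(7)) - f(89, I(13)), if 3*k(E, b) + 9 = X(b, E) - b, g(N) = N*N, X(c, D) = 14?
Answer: 490/3 ≈ 163.33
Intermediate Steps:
I(t) = 75/7 (I(t) = (5/7)*15 = 75/7)
g(N) = N**2
k(E, b) = 5/3 - b/3 (k(E, b) = -3 + (14 - b)/3 = -3 + (14/3 - b/3) = 5/3 - b/3)
k(-203, g(7)) - f(89, I(13)) = (5/3 - 1/3*7**2) - 1*(-178) = (5/3 - 1/3*49) + 178 = (5/3 - 49/3) + 178 = -44/3 + 178 = 490/3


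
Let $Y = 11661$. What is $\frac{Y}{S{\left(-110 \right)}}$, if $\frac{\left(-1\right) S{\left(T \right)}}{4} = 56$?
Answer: $- \frac{11661}{224} \approx -52.058$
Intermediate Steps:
$S{\left(T \right)} = -224$ ($S{\left(T \right)} = \left(-4\right) 56 = -224$)
$\frac{Y}{S{\left(-110 \right)}} = \frac{11661}{-224} = 11661 \left(- \frac{1}{224}\right) = - \frac{11661}{224}$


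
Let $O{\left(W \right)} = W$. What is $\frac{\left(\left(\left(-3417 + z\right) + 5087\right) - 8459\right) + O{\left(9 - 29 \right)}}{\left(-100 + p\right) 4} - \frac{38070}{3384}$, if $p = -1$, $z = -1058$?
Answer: $\frac{1661}{202} \approx 8.2228$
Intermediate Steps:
$\frac{\left(\left(\left(-3417 + z\right) + 5087\right) - 8459\right) + O{\left(9 - 29 \right)}}{\left(-100 + p\right) 4} - \frac{38070}{3384} = \frac{\left(\left(\left(-3417 - 1058\right) + 5087\right) - 8459\right) + \left(9 - 29\right)}{\left(-100 - 1\right) 4} - \frac{38070}{3384} = \frac{\left(\left(-4475 + 5087\right) - 8459\right) - 20}{\left(-101\right) 4} - \frac{45}{4} = \frac{\left(612 - 8459\right) - 20}{-404} - \frac{45}{4} = \left(-7847 - 20\right) \left(- \frac{1}{404}\right) - \frac{45}{4} = \left(-7867\right) \left(- \frac{1}{404}\right) - \frac{45}{4} = \frac{7867}{404} - \frac{45}{4} = \frac{1661}{202}$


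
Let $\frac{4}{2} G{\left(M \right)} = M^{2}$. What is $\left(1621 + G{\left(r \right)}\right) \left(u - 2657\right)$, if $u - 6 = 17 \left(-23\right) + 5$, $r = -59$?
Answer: $- \frac{20417751}{2} \approx -1.0209 \cdot 10^{7}$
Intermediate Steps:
$G{\left(M \right)} = \frac{M^{2}}{2}$
$u = -380$ ($u = 6 + \left(17 \left(-23\right) + 5\right) = 6 + \left(-391 + 5\right) = 6 - 386 = -380$)
$\left(1621 + G{\left(r \right)}\right) \left(u - 2657\right) = \left(1621 + \frac{\left(-59\right)^{2}}{2}\right) \left(-380 - 2657\right) = \left(1621 + \frac{1}{2} \cdot 3481\right) \left(-3037\right) = \left(1621 + \frac{3481}{2}\right) \left(-3037\right) = \frac{6723}{2} \left(-3037\right) = - \frac{20417751}{2}$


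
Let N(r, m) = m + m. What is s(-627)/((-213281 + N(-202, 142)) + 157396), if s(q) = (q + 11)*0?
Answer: 0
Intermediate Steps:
N(r, m) = 2*m
s(q) = 0 (s(q) = (11 + q)*0 = 0)
s(-627)/((-213281 + N(-202, 142)) + 157396) = 0/((-213281 + 2*142) + 157396) = 0/((-213281 + 284) + 157396) = 0/(-212997 + 157396) = 0/(-55601) = 0*(-1/55601) = 0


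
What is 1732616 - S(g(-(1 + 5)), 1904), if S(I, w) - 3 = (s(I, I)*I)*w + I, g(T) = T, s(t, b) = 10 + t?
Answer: 1778315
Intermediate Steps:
S(I, w) = 3 + I + I*w*(10 + I) (S(I, w) = 3 + (((10 + I)*I)*w + I) = 3 + ((I*(10 + I))*w + I) = 3 + (I*w*(10 + I) + I) = 3 + (I + I*w*(10 + I)) = 3 + I + I*w*(10 + I))
1732616 - S(g(-(1 + 5)), 1904) = 1732616 - (3 - (1 + 5) - (1 + 5)*1904*(10 - (1 + 5))) = 1732616 - (3 - 1*6 - 1*6*1904*(10 - 1*6)) = 1732616 - (3 - 6 - 6*1904*(10 - 6)) = 1732616 - (3 - 6 - 6*1904*4) = 1732616 - (3 - 6 - 45696) = 1732616 - 1*(-45699) = 1732616 + 45699 = 1778315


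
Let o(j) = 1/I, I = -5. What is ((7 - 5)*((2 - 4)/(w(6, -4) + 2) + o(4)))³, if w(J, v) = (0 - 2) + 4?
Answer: -343/125 ≈ -2.7440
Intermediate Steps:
o(j) = -⅕ (o(j) = 1/(-5) = -⅕)
w(J, v) = 2 (w(J, v) = -2 + 4 = 2)
((7 - 5)*((2 - 4)/(w(6, -4) + 2) + o(4)))³ = ((7 - 5)*((2 - 4)/(2 + 2) - ⅕))³ = (2*(-2/4 - ⅕))³ = (2*(-2*¼ - ⅕))³ = (2*(-½ - ⅕))³ = (2*(-7/10))³ = (-7/5)³ = -343/125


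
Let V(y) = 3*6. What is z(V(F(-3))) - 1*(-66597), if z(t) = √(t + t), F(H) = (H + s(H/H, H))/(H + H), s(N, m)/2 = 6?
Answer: 66603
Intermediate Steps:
s(N, m) = 12 (s(N, m) = 2*6 = 12)
F(H) = (12 + H)/(2*H) (F(H) = (H + 12)/(H + H) = (12 + H)/((2*H)) = (12 + H)*(1/(2*H)) = (12 + H)/(2*H))
V(y) = 18
z(t) = √2*√t (z(t) = √(2*t) = √2*√t)
z(V(F(-3))) - 1*(-66597) = √2*√18 - 1*(-66597) = √2*(3*√2) + 66597 = 6 + 66597 = 66603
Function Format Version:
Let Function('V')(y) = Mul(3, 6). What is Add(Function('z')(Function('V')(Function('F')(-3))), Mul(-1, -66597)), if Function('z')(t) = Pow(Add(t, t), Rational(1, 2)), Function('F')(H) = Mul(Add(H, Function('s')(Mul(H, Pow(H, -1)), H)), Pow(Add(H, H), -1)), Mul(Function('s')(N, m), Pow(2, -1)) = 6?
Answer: 66603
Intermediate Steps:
Function('s')(N, m) = 12 (Function('s')(N, m) = Mul(2, 6) = 12)
Function('F')(H) = Mul(Rational(1, 2), Pow(H, -1), Add(12, H)) (Function('F')(H) = Mul(Add(H, 12), Pow(Add(H, H), -1)) = Mul(Add(12, H), Pow(Mul(2, H), -1)) = Mul(Add(12, H), Mul(Rational(1, 2), Pow(H, -1))) = Mul(Rational(1, 2), Pow(H, -1), Add(12, H)))
Function('V')(y) = 18
Function('z')(t) = Mul(Pow(2, Rational(1, 2)), Pow(t, Rational(1, 2))) (Function('z')(t) = Pow(Mul(2, t), Rational(1, 2)) = Mul(Pow(2, Rational(1, 2)), Pow(t, Rational(1, 2))))
Add(Function('z')(Function('V')(Function('F')(-3))), Mul(-1, -66597)) = Add(Mul(Pow(2, Rational(1, 2)), Pow(18, Rational(1, 2))), Mul(-1, -66597)) = Add(Mul(Pow(2, Rational(1, 2)), Mul(3, Pow(2, Rational(1, 2)))), 66597) = Add(6, 66597) = 66603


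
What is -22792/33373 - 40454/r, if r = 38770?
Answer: -1116858591/646935605 ≈ -1.7264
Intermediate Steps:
-22792/33373 - 40454/r = -22792/33373 - 40454/38770 = -22792*1/33373 - 40454*1/38770 = -22792/33373 - 20227/19385 = -1116858591/646935605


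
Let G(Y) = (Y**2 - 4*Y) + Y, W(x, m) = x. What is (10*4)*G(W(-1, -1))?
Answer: 160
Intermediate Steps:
G(Y) = Y**2 - 3*Y
(10*4)*G(W(-1, -1)) = (10*4)*(-(-3 - 1)) = 40*(-1*(-4)) = 40*4 = 160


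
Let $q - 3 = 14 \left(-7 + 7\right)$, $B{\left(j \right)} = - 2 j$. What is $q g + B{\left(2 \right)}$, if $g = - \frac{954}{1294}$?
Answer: $- \frac{4019}{647} \approx -6.2117$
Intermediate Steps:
$q = 3$ ($q = 3 + 14 \left(-7 + 7\right) = 3 + 14 \cdot 0 = 3 + 0 = 3$)
$g = - \frac{477}{647}$ ($g = \left(-954\right) \frac{1}{1294} = - \frac{477}{647} \approx -0.73725$)
$q g + B{\left(2 \right)} = 3 \left(- \frac{477}{647}\right) - 4 = - \frac{1431}{647} - 4 = - \frac{4019}{647}$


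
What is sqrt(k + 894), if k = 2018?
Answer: 4*sqrt(182) ≈ 53.963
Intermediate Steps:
sqrt(k + 894) = sqrt(2018 + 894) = sqrt(2912) = 4*sqrt(182)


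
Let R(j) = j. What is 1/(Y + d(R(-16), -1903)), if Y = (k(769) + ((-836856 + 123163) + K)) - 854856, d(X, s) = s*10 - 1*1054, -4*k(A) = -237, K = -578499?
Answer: -4/8668291 ≈ -4.6145e-7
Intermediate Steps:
k(A) = 237/4 (k(A) = -¼*(-237) = 237/4)
d(X, s) = -1054 + 10*s (d(X, s) = 10*s - 1054 = -1054 + 10*s)
Y = -8587955/4 (Y = (237/4 + ((-836856 + 123163) - 578499)) - 854856 = (237/4 + (-713693 - 578499)) - 854856 = (237/4 - 1292192) - 854856 = -5168531/4 - 854856 = -8587955/4 ≈ -2.1470e+6)
1/(Y + d(R(-16), -1903)) = 1/(-8587955/4 + (-1054 + 10*(-1903))) = 1/(-8587955/4 + (-1054 - 19030)) = 1/(-8587955/4 - 20084) = 1/(-8668291/4) = -4/8668291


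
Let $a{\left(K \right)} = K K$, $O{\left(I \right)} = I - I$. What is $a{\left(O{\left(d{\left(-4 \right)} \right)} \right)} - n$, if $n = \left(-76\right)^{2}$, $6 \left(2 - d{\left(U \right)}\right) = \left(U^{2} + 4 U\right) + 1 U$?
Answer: $-5776$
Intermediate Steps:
$d{\left(U \right)} = 2 - \frac{5 U}{6} - \frac{U^{2}}{6}$ ($d{\left(U \right)} = 2 - \frac{\left(U^{2} + 4 U\right) + 1 U}{6} = 2 - \frac{\left(U^{2} + 4 U\right) + U}{6} = 2 - \frac{U^{2} + 5 U}{6} = 2 - \left(\frac{U^{2}}{6} + \frac{5 U}{6}\right) = 2 - \frac{5 U}{6} - \frac{U^{2}}{6}$)
$O{\left(I \right)} = 0$
$a{\left(K \right)} = K^{2}$
$n = 5776$
$a{\left(O{\left(d{\left(-4 \right)} \right)} \right)} - n = 0^{2} - 5776 = 0 - 5776 = -5776$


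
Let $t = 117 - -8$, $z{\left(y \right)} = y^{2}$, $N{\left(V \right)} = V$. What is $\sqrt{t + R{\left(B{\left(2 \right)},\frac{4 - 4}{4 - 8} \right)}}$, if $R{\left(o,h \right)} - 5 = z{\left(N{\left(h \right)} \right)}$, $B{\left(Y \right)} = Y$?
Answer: $\sqrt{130} \approx 11.402$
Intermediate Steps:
$R{\left(o,h \right)} = 5 + h^{2}$
$t = 125$ ($t = 117 + 8 = 125$)
$\sqrt{t + R{\left(B{\left(2 \right)},\frac{4 - 4}{4 - 8} \right)}} = \sqrt{125 + \left(5 + \left(\frac{4 - 4}{4 - 8}\right)^{2}\right)} = \sqrt{125 + \left(5 + \left(\frac{0}{-4}\right)^{2}\right)} = \sqrt{125 + \left(5 + \left(0 \left(- \frac{1}{4}\right)\right)^{2}\right)} = \sqrt{125 + \left(5 + 0^{2}\right)} = \sqrt{125 + \left(5 + 0\right)} = \sqrt{125 + 5} = \sqrt{130}$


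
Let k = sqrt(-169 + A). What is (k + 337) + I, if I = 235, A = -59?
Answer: 572 + 2*I*sqrt(57) ≈ 572.0 + 15.1*I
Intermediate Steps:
k = 2*I*sqrt(57) (k = sqrt(-169 - 59) = sqrt(-228) = 2*I*sqrt(57) ≈ 15.1*I)
(k + 337) + I = (2*I*sqrt(57) + 337) + 235 = (337 + 2*I*sqrt(57)) + 235 = 572 + 2*I*sqrt(57)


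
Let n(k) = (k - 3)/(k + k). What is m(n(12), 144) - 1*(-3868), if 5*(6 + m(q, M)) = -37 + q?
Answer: 154187/40 ≈ 3854.7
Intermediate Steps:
n(k) = (-3 + k)/(2*k) (n(k) = (-3 + k)/((2*k)) = (-3 + k)*(1/(2*k)) = (-3 + k)/(2*k))
m(q, M) = -67/5 + q/5 (m(q, M) = -6 + (-37 + q)/5 = -6 + (-37/5 + q/5) = -67/5 + q/5)
m(n(12), 144) - 1*(-3868) = (-67/5 + ((½)*(-3 + 12)/12)/5) - 1*(-3868) = (-67/5 + ((½)*(1/12)*9)/5) + 3868 = (-67/5 + (⅕)*(3/8)) + 3868 = (-67/5 + 3/40) + 3868 = -533/40 + 3868 = 154187/40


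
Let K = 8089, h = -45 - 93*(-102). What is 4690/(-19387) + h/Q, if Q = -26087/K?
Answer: -1480673591393/505748669 ≈ -2927.7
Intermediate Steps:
h = 9441 (h = -45 + 9486 = 9441)
Q = -26087/8089 ≈ -3.2250
4690/(-19387) + h/Q = 4690/(-19387) + 9441/(-26087/8089) = 4690*(-1/19387) + 9441*(-8089/26087) = -4690/19387 - 76368249/26087 = -1480673591393/505748669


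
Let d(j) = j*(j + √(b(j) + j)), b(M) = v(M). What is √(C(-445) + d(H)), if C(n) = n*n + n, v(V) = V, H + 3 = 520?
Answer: √(464869 + 517*√1034) ≈ 693.90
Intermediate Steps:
H = 517 (H = -3 + 520 = 517)
b(M) = M
C(n) = n + n² (C(n) = n² + n = n + n²)
d(j) = j*(j + √2*√j) (d(j) = j*(j + √(j + j)) = j*(j + √(2*j)) = j*(j + √2*√j))
√(C(-445) + d(H)) = √(-445*(1 - 445) + 517*(517 + √2*√517)) = √(-445*(-444) + 517*(517 + √1034)) = √(197580 + (267289 + 517*√1034)) = √(464869 + 517*√1034)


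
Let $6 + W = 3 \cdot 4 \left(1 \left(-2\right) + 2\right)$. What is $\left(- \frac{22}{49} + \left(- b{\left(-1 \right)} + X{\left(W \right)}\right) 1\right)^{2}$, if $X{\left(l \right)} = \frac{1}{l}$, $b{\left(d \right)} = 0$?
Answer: $\frac{32761}{86436} \approx 0.37902$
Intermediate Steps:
$W = -6$ ($W = -6 + 3 \cdot 4 \left(1 \left(-2\right) + 2\right) = -6 + 12 \left(-2 + 2\right) = -6 + 12 \cdot 0 = -6 + 0 = -6$)
$\left(- \frac{22}{49} + \left(- b{\left(-1 \right)} + X{\left(W \right)}\right) 1\right)^{2} = \left(- \frac{22}{49} + \left(\left(-1\right) 0 + \frac{1}{-6}\right) 1\right)^{2} = \left(\left(-22\right) \frac{1}{49} + \left(0 - \frac{1}{6}\right) 1\right)^{2} = \left(- \frac{22}{49} - \frac{1}{6}\right)^{2} = \left(- \frac{181}{294}\right)^{2} = \frac{32761}{86436}$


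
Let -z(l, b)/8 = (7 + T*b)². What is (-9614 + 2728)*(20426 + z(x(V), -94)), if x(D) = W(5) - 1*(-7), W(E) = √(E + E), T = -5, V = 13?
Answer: 12393464116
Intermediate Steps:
W(E) = √2*√E (W(E) = √(2*E) = √2*√E)
x(D) = 7 + √10 (x(D) = √2*√5 - 1*(-7) = √10 + 7 = 7 + √10)
z(l, b) = -8*(7 - 5*b)²
(-9614 + 2728)*(20426 + z(x(V), -94)) = (-9614 + 2728)*(20426 - 8*(-7 + 5*(-94))²) = -6886*(20426 - 8*(-7 - 470)²) = -6886*(20426 - 8*(-477)²) = -6886*(20426 - 8*227529) = -6886*(20426 - 1820232) = -6886*(-1799806) = 12393464116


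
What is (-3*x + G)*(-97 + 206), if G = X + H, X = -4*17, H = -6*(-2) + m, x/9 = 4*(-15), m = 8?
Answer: 171348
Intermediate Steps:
x = -540 (x = 9*(4*(-15)) = 9*(-60) = -540)
H = 20 (H = -6*(-2) + 8 = 12 + 8 = 20)
X = -68
G = -48 (G = -68 + 20 = -48)
(-3*x + G)*(-97 + 206) = (-3*(-540) - 48)*(-97 + 206) = (1620 - 48)*109 = 1572*109 = 171348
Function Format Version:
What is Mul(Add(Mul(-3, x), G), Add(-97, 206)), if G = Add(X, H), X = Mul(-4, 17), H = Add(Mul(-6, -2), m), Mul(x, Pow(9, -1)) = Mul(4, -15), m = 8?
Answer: 171348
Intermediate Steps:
x = -540 (x = Mul(9, Mul(4, -15)) = Mul(9, -60) = -540)
H = 20 (H = Add(Mul(-6, -2), 8) = Add(12, 8) = 20)
X = -68
G = -48 (G = Add(-68, 20) = -48)
Mul(Add(Mul(-3, x), G), Add(-97, 206)) = Mul(Add(Mul(-3, -540), -48), Add(-97, 206)) = Mul(Add(1620, -48), 109) = Mul(1572, 109) = 171348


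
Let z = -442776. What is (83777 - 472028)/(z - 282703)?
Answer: 388251/725479 ≈ 0.53516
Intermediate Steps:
(83777 - 472028)/(z - 282703) = (83777 - 472028)/(-442776 - 282703) = -388251/(-725479) = -388251*(-1/725479) = 388251/725479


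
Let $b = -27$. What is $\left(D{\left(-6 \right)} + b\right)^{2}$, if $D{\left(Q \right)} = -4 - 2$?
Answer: $1089$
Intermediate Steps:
$D{\left(Q \right)} = -6$ ($D{\left(Q \right)} = -4 - 2 = -6$)
$\left(D{\left(-6 \right)} + b\right)^{2} = \left(-6 - 27\right)^{2} = \left(-33\right)^{2} = 1089$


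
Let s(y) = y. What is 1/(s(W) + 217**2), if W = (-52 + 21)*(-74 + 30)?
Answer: 1/48453 ≈ 2.0639e-5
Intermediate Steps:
W = 1364 (W = -31*(-44) = 1364)
1/(s(W) + 217**2) = 1/(1364 + 217**2) = 1/(1364 + 47089) = 1/48453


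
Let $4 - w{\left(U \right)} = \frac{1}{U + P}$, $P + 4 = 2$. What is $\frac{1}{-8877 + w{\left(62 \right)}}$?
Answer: $- \frac{60}{532381} \approx -0.0001127$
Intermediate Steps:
$P = -2$ ($P = -4 + 2 = -2$)
$w{\left(U \right)} = 4 - \frac{1}{-2 + U}$ ($w{\left(U \right)} = 4 - \frac{1}{U - 2} = 4 - \frac{1}{-2 + U}$)
$\frac{1}{-8877 + w{\left(62 \right)}} = \frac{1}{-8877 + \frac{-9 + 4 \cdot 62}{-2 + 62}} = \frac{1}{-8877 + \frac{-9 + 248}{60}} = \frac{1}{-8877 + \frac{1}{60} \cdot 239} = \frac{1}{-8877 + \frac{239}{60}} = \frac{1}{- \frac{532381}{60}} = - \frac{60}{532381}$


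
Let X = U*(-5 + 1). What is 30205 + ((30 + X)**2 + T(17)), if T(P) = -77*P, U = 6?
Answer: 28932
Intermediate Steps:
X = -24 (X = 6*(-5 + 1) = 6*(-4) = -24)
30205 + ((30 + X)**2 + T(17)) = 30205 + ((30 - 24)**2 - 77*17) = 30205 + (6**2 - 1309) = 30205 + (36 - 1309) = 30205 - 1273 = 28932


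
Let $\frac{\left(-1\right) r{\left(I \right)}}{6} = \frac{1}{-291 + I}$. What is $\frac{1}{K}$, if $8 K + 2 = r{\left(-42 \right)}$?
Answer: $- \frac{222}{55} \approx -4.0364$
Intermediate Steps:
$r{\left(I \right)} = - \frac{6}{-291 + I}$
$K = - \frac{55}{222}$ ($K = - \frac{1}{4} + \frac{\left(-6\right) \frac{1}{-291 - 42}}{8} = - \frac{1}{4} + \frac{\left(-6\right) \frac{1}{-333}}{8} = - \frac{1}{4} + \frac{\left(-6\right) \left(- \frac{1}{333}\right)}{8} = - \frac{1}{4} + \frac{1}{8} \cdot \frac{2}{111} = - \frac{1}{4} + \frac{1}{444} = - \frac{55}{222} \approx -0.24775$)
$\frac{1}{K} = \frac{1}{- \frac{55}{222}} = - \frac{222}{55}$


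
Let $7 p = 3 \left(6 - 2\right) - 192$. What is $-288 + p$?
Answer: $- \frac{2196}{7} \approx -313.71$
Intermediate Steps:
$p = - \frac{180}{7}$ ($p = \frac{3 \left(6 - 2\right) - 192}{7} = \frac{3 \cdot 4 - 192}{7} = \frac{12 - 192}{7} = \frac{1}{7} \left(-180\right) = - \frac{180}{7} \approx -25.714$)
$-288 + p = -288 - \frac{180}{7} = - \frac{2196}{7}$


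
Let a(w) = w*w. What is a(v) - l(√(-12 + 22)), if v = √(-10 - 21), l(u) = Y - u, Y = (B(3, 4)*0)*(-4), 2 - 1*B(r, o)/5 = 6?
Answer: -31 + √10 ≈ -27.838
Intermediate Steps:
B(r, o) = -20 (B(r, o) = 10 - 5*6 = 10 - 30 = -20)
Y = 0 (Y = -20*0*(-4) = 0*(-4) = 0)
l(u) = -u (l(u) = 0 - u = -u)
v = I*√31 (v = √(-31) = I*√31 ≈ 5.5678*I)
a(w) = w²
a(v) - l(√(-12 + 22)) = (I*√31)² - (-1)*√(-12 + 22) = -31 - (-1)*√10 = -31 + √10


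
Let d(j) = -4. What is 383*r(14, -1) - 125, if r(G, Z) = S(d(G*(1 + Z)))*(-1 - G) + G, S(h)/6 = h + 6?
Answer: -63703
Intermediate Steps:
S(h) = 36 + 6*h (S(h) = 6*(h + 6) = 6*(6 + h) = 36 + 6*h)
r(G, Z) = -12 - 11*G (r(G, Z) = (36 + 6*(-4))*(-1 - G) + G = (36 - 24)*(-1 - G) + G = 12*(-1 - G) + G = (-12 - 12*G) + G = -12 - 11*G)
383*r(14, -1) - 125 = 383*(-12 - 11*14) - 125 = 383*(-12 - 154) - 125 = 383*(-166) - 125 = -63578 - 125 = -63703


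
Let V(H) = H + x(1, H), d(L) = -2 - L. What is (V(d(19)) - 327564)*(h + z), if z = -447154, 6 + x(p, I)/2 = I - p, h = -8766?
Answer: 149378084720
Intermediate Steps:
x(p, I) = -12 - 2*p + 2*I (x(p, I) = -12 + 2*(I - p) = -12 + (-2*p + 2*I) = -12 - 2*p + 2*I)
V(H) = -14 + 3*H (V(H) = H + (-12 - 2*1 + 2*H) = H + (-12 - 2 + 2*H) = H + (-14 + 2*H) = -14 + 3*H)
(V(d(19)) - 327564)*(h + z) = ((-14 + 3*(-2 - 1*19)) - 327564)*(-8766 - 447154) = ((-14 + 3*(-2 - 19)) - 327564)*(-455920) = ((-14 + 3*(-21)) - 327564)*(-455920) = ((-14 - 63) - 327564)*(-455920) = (-77 - 327564)*(-455920) = -327641*(-455920) = 149378084720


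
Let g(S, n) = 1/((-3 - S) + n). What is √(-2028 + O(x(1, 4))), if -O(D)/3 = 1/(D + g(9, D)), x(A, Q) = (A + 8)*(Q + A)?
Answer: I*√4478368602/1486 ≈ 45.034*I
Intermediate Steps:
g(S, n) = 1/(-3 + n - S)
x(A, Q) = (8 + A)*(A + Q)
O(D) = -3/(D + 1/(-12 + D)) (O(D) = -3/(D + 1/(-3 + D - 1*9)) = -3/(D + 1/(-3 + D - 9)) = -3/(D + 1/(-12 + D)))
√(-2028 + O(x(1, 4))) = √(-2028 + 3*(12 - (1² + 8*1 + 8*4 + 1*4))/(1 + (1² + 8*1 + 8*4 + 1*4)*(-12 + (1² + 8*1 + 8*4 + 1*4)))) = √(-2028 + 3*(12 - (1 + 8 + 32 + 4))/(1 + (1 + 8 + 32 + 4)*(-12 + (1 + 8 + 32 + 4)))) = √(-2028 + 3*(12 - 1*45)/(1 + 45*(-12 + 45))) = √(-2028 + 3*(12 - 45)/(1 + 45*33)) = √(-2028 + 3*(-33)/(1 + 1485)) = √(-2028 + 3*(-33)/1486) = √(-2028 + 3*(1/1486)*(-33)) = √(-2028 - 99/1486) = √(-3013707/1486) = I*√4478368602/1486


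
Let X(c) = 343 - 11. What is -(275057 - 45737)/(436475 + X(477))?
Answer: -32760/62401 ≈ -0.52499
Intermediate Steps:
X(c) = 332
-(275057 - 45737)/(436475 + X(477)) = -(275057 - 45737)/(436475 + 332) = -229320/436807 = -1*32760/62401 = -32760/62401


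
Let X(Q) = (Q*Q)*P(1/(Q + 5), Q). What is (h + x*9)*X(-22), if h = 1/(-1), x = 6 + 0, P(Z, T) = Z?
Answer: -25652/17 ≈ -1508.9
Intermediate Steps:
x = 6
h = -1
X(Q) = Q²/(5 + Q) (X(Q) = (Q*Q)/(Q + 5) = Q²/(5 + Q))
(h + x*9)*X(-22) = (-1 + 6*9)*((-22)²/(5 - 22)) = (-1 + 54)*(484/(-17)) = 53*(484*(-1/17)) = 53*(-484/17) = -25652/17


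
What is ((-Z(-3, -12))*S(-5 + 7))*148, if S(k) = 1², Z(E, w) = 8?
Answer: -1184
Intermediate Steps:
S(k) = 1
((-Z(-3, -12))*S(-5 + 7))*148 = (-1*8*1)*148 = -8*1*148 = -8*148 = -1184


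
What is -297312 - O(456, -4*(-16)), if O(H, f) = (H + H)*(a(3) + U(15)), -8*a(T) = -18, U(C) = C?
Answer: -313044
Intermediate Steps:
a(T) = 9/4 (a(T) = -⅛*(-18) = 9/4)
O(H, f) = 69*H/2 (O(H, f) = (H + H)*(9/4 + 15) = (2*H)*(69/4) = 69*H/2)
-297312 - O(456, -4*(-16)) = -297312 - 69*456/2 = -297312 - 1*15732 = -297312 - 15732 = -313044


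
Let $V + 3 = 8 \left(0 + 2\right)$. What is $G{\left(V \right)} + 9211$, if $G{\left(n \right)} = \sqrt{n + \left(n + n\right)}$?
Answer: $9211 + \sqrt{39} \approx 9217.3$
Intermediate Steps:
$V = 13$ ($V = -3 + 8 \left(0 + 2\right) = -3 + 8 \cdot 2 = -3 + 16 = 13$)
$G{\left(n \right)} = \sqrt{3} \sqrt{n}$ ($G{\left(n \right)} = \sqrt{n + 2 n} = \sqrt{3 n} = \sqrt{3} \sqrt{n}$)
$G{\left(V \right)} + 9211 = \sqrt{3} \sqrt{13} + 9211 = \sqrt{39} + 9211 = 9211 + \sqrt{39}$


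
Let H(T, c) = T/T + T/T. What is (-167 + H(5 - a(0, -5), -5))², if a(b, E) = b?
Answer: 27225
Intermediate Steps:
H(T, c) = 2 (H(T, c) = 1 + 1 = 2)
(-167 + H(5 - a(0, -5), -5))² = (-167 + 2)² = (-165)² = 27225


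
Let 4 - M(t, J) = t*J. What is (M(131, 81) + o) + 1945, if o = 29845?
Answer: 21183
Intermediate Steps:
M(t, J) = 4 - J*t (M(t, J) = 4 - t*J = 4 - J*t)
(M(131, 81) + o) + 1945 = ((4 - 1*81*131) + 29845) + 1945 = ((4 - 10611) + 29845) + 1945 = (-10607 + 29845) + 1945 = 19238 + 1945 = 21183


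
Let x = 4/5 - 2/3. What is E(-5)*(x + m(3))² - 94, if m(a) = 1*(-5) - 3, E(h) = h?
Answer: -18154/45 ≈ -403.42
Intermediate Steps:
m(a) = -8 (m(a) = -5 - 3 = -8)
x = 2/15 (x = 4*(⅕) - 2*⅓ = ⅘ - ⅔ = 2/15 ≈ 0.13333)
E(-5)*(x + m(3))² - 94 = -5*(2/15 - 8)² - 94 = -5*(-118/15)² - 94 = -5*13924/225 - 94 = -13924/45 - 94 = -18154/45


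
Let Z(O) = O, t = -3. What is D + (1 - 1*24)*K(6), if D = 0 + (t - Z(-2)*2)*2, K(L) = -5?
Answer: 117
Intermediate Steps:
D = 2 (D = 0 + (-3 - (-2)*2)*2 = 0 + (-3 - 1*(-4))*2 = 0 + (-3 + 4)*2 = 0 + 1*2 = 0 + 2 = 2)
D + (1 - 1*24)*K(6) = 2 + (1 - 1*24)*(-5) = 2 + (1 - 24)*(-5) = 2 - 23*(-5) = 2 + 115 = 117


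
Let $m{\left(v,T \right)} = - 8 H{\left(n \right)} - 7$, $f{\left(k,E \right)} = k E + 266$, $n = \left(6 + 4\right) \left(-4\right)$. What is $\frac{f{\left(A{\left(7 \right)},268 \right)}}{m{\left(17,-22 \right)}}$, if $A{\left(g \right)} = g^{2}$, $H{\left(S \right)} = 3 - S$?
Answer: $- \frac{4466}{117} \approx -38.171$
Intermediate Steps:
$n = -40$ ($n = 10 \left(-4\right) = -40$)
$f{\left(k,E \right)} = 266 + E k$ ($f{\left(k,E \right)} = E k + 266 = 266 + E k$)
$m{\left(v,T \right)} = -351$ ($m{\left(v,T \right)} = - 8 \left(3 - -40\right) - 7 = - 8 \left(3 + 40\right) - 7 = \left(-8\right) 43 - 7 = -344 - 7 = -351$)
$\frac{f{\left(A{\left(7 \right)},268 \right)}}{m{\left(17,-22 \right)}} = \frac{266 + 268 \cdot 7^{2}}{-351} = \left(266 + 268 \cdot 49\right) \left(- \frac{1}{351}\right) = \left(266 + 13132\right) \left(- \frac{1}{351}\right) = 13398 \left(- \frac{1}{351}\right) = - \frac{4466}{117}$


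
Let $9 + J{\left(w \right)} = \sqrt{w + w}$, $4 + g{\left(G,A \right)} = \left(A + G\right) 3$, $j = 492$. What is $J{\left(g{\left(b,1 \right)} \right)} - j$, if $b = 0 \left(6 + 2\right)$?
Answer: $-501 + i \sqrt{2} \approx -501.0 + 1.4142 i$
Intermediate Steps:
$b = 0$ ($b = 0 \cdot 8 = 0$)
$g{\left(G,A \right)} = -4 + 3 A + 3 G$ ($g{\left(G,A \right)} = -4 + \left(A + G\right) 3 = -4 + \left(3 A + 3 G\right) = -4 + 3 A + 3 G$)
$J{\left(w \right)} = -9 + \sqrt{2} \sqrt{w}$ ($J{\left(w \right)} = -9 + \sqrt{w + w} = -9 + \sqrt{2 w} = -9 + \sqrt{2} \sqrt{w}$)
$J{\left(g{\left(b,1 \right)} \right)} - j = \left(-9 + \sqrt{2} \sqrt{-4 + 3 \cdot 1 + 3 \cdot 0}\right) - 492 = \left(-9 + \sqrt{2} \sqrt{-4 + 3 + 0}\right) - 492 = \left(-9 + \sqrt{2} \sqrt{-1}\right) - 492 = \left(-9 + \sqrt{2} i\right) - 492 = \left(-9 + i \sqrt{2}\right) - 492 = -501 + i \sqrt{2}$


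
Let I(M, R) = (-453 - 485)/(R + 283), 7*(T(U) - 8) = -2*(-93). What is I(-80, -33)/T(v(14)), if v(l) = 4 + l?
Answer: -3283/30250 ≈ -0.10853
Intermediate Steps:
T(U) = 242/7 (T(U) = 8 + (-2*(-93))/7 = 8 + (1/7)*186 = 8 + 186/7 = 242/7)
I(M, R) = -938/(283 + R)
I(-80, -33)/T(v(14)) = (-938/(283 - 33))/(242/7) = -938/250*(7/242) = -938*1/250*(7/242) = -469/125*7/242 = -3283/30250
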